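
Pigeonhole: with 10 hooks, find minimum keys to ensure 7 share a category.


Pigeonhole: to guarantee k in one of n categories, need (k-1)×n + 1.
k = 7, n = 10
Minimum = (7-1) × 10 + 1 = 6 × 10 + 1

61


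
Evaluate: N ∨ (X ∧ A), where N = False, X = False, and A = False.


N = False, X = False, A = False
Step 1: X ∧ A = False AND False = False
Step 2: N ∨ False = False OR False = False
AND evaluated first (higher precedence); then OR applied.

False


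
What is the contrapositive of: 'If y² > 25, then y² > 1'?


Original: If y² > 25, then y² > 1
Contrapositive: If ¬Q, then ¬P
Negate Q: not (y² > 1)
Negate P: not (y² > 25)

If not (y² > 1), then not (y² > 25).


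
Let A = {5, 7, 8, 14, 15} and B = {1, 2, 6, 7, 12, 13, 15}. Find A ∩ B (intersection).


A = {5, 7, 8, 14, 15}
B = {1, 2, 6, 7, 12, 13, 15}
Operation: intersection
Elements in both: 7, 15

{7, 15}


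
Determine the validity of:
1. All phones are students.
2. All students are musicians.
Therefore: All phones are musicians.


Premise 1: All phones are students.
Premise 2: All students are musicians.
Conclusion: All phones are musicians.
Barbara syllogism (AAA-1): All A are B, All B are C → All A are C.
Middle term (students) distributed in premise 2.

Valid


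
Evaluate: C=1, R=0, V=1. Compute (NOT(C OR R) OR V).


C OR R = 1
NOT(1) = 0
0 OR 1 = 1

1


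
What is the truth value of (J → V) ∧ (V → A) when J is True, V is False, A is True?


J = True, V = False, A = True
Step 1: J → V is false only when J=True and V=False. Result: False
Step 2: V → A is false only when V=True and A=False. Result: True
Step 3: False ∧ True = False

False


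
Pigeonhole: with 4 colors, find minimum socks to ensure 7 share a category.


Pigeonhole: to guarantee k in one of n categories, need (k-1)×n + 1.
k = 7, n = 4
Minimum = (7-1) × 4 + 1 = 6 × 4 + 1

25


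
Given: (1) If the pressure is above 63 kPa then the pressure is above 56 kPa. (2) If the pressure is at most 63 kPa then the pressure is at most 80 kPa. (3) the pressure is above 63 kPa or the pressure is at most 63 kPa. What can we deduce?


Constructive dilemma: (P → Q) ∧ (R → S), P ∨ R ⊢ Q ∨ S
Premise 1: the pressure is above 63 kPa → the pressure is above 56 kPa
Premise 2: the pressure is at most 63 kPa → the pressure is at most 80 kPa
Premise 3: the pressure is above 63 kPa ∨ the pressure is at most 63 kPa
Case 1: Assuming the pressure is above 63 kPa, then by Premise 1, the pressure is above 56 kPa.
Case 2: Assuming the pressure is at most 63 kPa, then by Premise 2, the pressure is at most 80 kPa.
Since one of the pressure is above 63 kPa or the pressure is at most 63 kPa must hold, we get the pressure is above 56 kPa or the pressure is at most 80 kPa.

The pressure is above 56 kPa or the pressure is at most 80 kPa.


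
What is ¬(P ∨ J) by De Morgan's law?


De Morgan's law: ¬(P ∨ Q) ≡ ¬P ∧ ¬Q
¬(P ∨ J) = ¬P ∧ ¬J

¬P ∧ ¬J


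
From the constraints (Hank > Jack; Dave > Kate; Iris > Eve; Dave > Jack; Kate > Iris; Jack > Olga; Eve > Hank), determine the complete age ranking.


Constraints: Hank > Jack; Dave > Kate; Iris > Eve; Dave > Jack; Kate > Iris; Jack > Olga; Eve > Hank
Method: at each step, the next-highest is the one remaining person who never appears on the smaller side of a constraint between remaining people.
  Step 1: remaining {Iris, Kate, Dave, Eve, Olga, Jack, Hank}; on the smaller side: {Iris, Kate, Eve, Olga, Jack, Hank} → Dave is next (Dave > Kate; Dave > Jack).
  Step 2: remaining {Iris, Kate, Eve, Olga, Jack, Hank}; on the smaller side: {Iris, Eve, Olga, Jack, Hank} → Kate is next (Kate > Iris).
  Step 3: remaining {Iris, Eve, Olga, Jack, Hank}; on the smaller side: {Eve, Olga, Jack, Hank} → Iris is next (Iris > Eve).
  Step 4: remaining {Eve, Olga, Jack, Hank}; on the smaller side: {Olga, Jack, Hank} → Eve is next (Eve > Hank).
  Step 5: remaining {Olga, Jack, Hank}; on the smaller side: {Olga, Jack} → Hank is next (Hank > Jack).
  Step 6: remaining {Olga, Jack}; on the smaller side: {Olga} → Jack is next (Jack > Olga).
  Step 7: only Olga remains → lowest.
Final ranking (highest to lowest):

Dave > Kate > Iris > Eve > Hank > Jack > Olga


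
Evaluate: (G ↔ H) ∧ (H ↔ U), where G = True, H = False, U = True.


G = True, H = False, U = True
Step 1: G ↔ H is true when G and H have the same value. Result: False
Step 2: H ↔ U is true when H and U have the same value. Result: False
Step 3: False ∧ False = False

False


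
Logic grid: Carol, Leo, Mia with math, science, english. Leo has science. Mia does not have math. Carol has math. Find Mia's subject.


From clues:
  Carol → math
  Leo → science
By elimination, Mia gets the remaining.

english


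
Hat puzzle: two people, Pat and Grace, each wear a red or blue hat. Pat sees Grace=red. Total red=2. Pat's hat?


Total red = 2, Grace = red
Red accounted for: 1
Remaining for Pat: 1
Pat's hat is red.

red


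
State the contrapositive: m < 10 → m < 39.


Original: If m < 10, then m < 39
Contrapositive: If ¬Q, then ¬P
Negate Q: not (m < 39)
Negate P: not (m < 10)

If not (m < 39), then not (m < 10).


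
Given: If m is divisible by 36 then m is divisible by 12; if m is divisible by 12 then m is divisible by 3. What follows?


Hypothetical syllogism: P → Q, Q → R ⊢ P → R
Premise 1: m is divisible by 36 → m is divisible by 12
Premise 2: m is divisible by 12 → m is divisible by 3
Chain the implications: the middle term (m is divisible by 12) links the two.
Conclusion: If m is divisible by 36, then m is divisible by 3.

If m is divisible by 36, then m is divisible by 3.


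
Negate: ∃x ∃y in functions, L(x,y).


Original: ∃x ∃y L(x,y)
Rule: ¬∀→∃, ¬∃→∀, negate predicate.
Negation: ∀x ∀y ¬L(x,y)

∀x ∀y ¬L(x,y)


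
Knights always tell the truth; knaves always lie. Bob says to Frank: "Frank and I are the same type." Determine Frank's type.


Bob says: "Frank and I are the same type."
Case 1: Bob is a Knight (truth-teller)
  Statement is true → they ARE the same → Frank is also a Knight
Case 2: Bob is a Knave (liar)
  Statement is false → they are NOT the same → Frank is a Knight
In both cases, Frank is a Knight.

Knight


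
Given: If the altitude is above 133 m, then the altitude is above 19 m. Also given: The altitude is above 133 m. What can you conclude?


Modus ponens: P → Q, P ⊢ Q
P: the altitude is above 133 m
Q: the altitude is above 19 m
We have P → Q and P is true.
By modus ponens, Q must be true.

The altitude is above 19 m


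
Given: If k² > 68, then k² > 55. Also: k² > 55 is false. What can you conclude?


Modus tollens: P → Q, ¬Q ⊢ ¬P
P: k² > 68
Q: k² > 55
We have P → Q and Q is false.
By modus tollens, P must be false.

It is not the case that k² > 68


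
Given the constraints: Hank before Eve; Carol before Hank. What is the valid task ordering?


Constraints: Hank before Eve; Carol before Hank
Method: repeatedly schedule the remaining task that has no remaining task required before it.
  Step 1: remaining {Hank, Eve, Carol}; every task except Carol still has a predecessor pending → schedule Carol.
  Step 2: remaining {Hank, Eve}; every task except Hank still has a predecessor pending → schedule Hank.
  Step 3: only Eve remains → schedule Eve.
Resulting order:

Carol → Hank → Eve


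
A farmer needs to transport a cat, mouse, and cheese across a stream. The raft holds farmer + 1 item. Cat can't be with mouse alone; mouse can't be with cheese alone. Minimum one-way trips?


1. farmer+mouse → 2. farmer ← 3. farmer+cat → 4. farmer+mouse ← 5. farmer+cheese → 6. farmer ← 7. farmer+mouse →
Minimum trips = 7

7


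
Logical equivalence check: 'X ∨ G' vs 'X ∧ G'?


Expression 1: X ∨ G
Expression 2: X ∧ G
Truth table (X G | Expr1 Expr2):
  T T |   T     T
  T F |   T     F   ← differ
  F T |   T     F   ← differ
  F F |   F     F
Counterexample: X=T, G=F gives Expr1 = T but Expr2 = F, so the expressions are NOT logically equivalent.

No


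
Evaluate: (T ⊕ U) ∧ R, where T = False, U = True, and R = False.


T = False, U = True, R = False
Step 1: T ⊕ U = False XOR True = True
Step 2: True ∧ R = True AND False = False
XOR true when exactly one of T,U is true; then AND with R.

False


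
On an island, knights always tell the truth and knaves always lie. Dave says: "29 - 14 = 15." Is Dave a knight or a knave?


Statement: "29 - 14 = 15."
Actual: 29 - 14 = 15
Claimed: 15
Statement is TRUE → Dave tells the truth → Knight

Knight


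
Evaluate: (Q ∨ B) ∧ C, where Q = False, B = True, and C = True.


Q = False, B = True, C = True
Step 1: Q ∨ B = False OR True = True
Step 2: True ∧ C = True AND True = True
OR is true when at least one operand is true; AND requires both.

True


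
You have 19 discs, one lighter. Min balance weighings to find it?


Each weighing has 3 outcomes (left heavy / balance / right heavy), so k weighings distinguish at most 3^k cases; splitting into three near-equal groups achieves this.
Need 3^k ≥ 19: 3^2 = 9 < 19 ≤ 3^3 = 27
k = ⌈log₃(19)⌉ = 3

3


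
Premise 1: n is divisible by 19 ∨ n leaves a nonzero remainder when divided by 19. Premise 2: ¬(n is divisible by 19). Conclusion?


Disjunctive syllogism: P ∨ Q, ¬P ⊢ Q
Disjunction: n is divisible by 19 ∨ n leaves a nonzero remainder when divided by 19
We know it is not the case that n is divisible by 19.
By disjunctive syllogism, the other disjunct must be true.

n leaves a nonzero remainder when divided by 19


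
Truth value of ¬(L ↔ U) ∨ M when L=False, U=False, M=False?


L = False, U = False, M = False
Expression: ¬(L ↔ U) ∨ M
Step 1: L ↔ U = (False iff False) = True
Step 2: ¬(L ↔ U) = NOT True = False
Step 3: (False) ∨ M = False OR False = False

False


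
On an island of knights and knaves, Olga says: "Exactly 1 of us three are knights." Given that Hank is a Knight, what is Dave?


Olga claims exactly 1 knights among Olga, Hank, Dave.
Given: Hank is a Knight.

Case 1: Olga is a Knight (tells truth)
  Then exactly 1 of the three are knights.
  Counting Olga, Hank: 2 knight(s) so far. Need -1 more → impossible.
Case 2: Olga is a Knave (lies)
  Then the count is NOT 1.
  If Dave = Knave, count = 1 = 1 → claim would be true, contradicts lie.
  If Dave = Knight, count = 2 ≠ 1 → lie confirmed ✓

Dave is a Knight.

Knight


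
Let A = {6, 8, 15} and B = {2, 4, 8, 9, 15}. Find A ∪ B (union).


A = {6, 8, 15}
B = {2, 4, 8, 9, 15}
Operation: union
All elements combined: 2, 4, 6, 8, 9, 15

{2, 4, 6, 8, 9, 15}


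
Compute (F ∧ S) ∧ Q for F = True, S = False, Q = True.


F = True, S = False, Q = True
Step 1: F ∧ S = True AND False = False
Step 2: False ∧ Q = False AND True = False
AND is true only when ALL operands are true.

False


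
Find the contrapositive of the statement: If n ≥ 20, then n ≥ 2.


Original: If n ≥ 20, then n ≥ 2
Contrapositive: If ¬Q, then ¬P
Negate Q: not (n ≥ 2)
Negate P: not (n ≥ 20)

If not (n ≥ 2), then not (n ≥ 20).


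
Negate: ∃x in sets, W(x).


Original: ∃x W(x)
Rule: ¬∀→∃, ¬∃→∀, negate predicate.
Negation: ∀x ¬W(x)

∀x ¬W(x)


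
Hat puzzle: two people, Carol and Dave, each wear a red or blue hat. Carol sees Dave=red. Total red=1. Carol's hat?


Total red = 1, Dave = red
Red accounted for: 1
Remaining for Carol: 0
Carol's hat is blue.

blue


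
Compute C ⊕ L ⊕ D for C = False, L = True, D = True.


C = False, L = True, D = True
Step 1: C ⊕ L = False XOR True = True
Step 2: True ⊕ D = True XOR True = False
XOR is true when an odd number of operands are true.

False


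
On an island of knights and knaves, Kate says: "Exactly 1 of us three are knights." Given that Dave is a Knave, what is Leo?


Kate claims exactly 1 knights among Kate, Dave, Leo.
Given: Dave is a Knave.

Case 1: Kate is a Knight (tells truth)
  Then exactly 1 of the three are knights.
  Counting Kate, Dave: 1 knight(s) so far. Need 0 more → Leo = Knave.
Case 2: Kate is a Knave (lies)
  Then the count is NOT 1.
  If Leo = Knight, count = 1 = 1 → claim would be true, contradicts lie.
  If Leo = Knave, count = 0 ≠ 1 → lie confirmed ✓

Leo is a Knave.

Knave


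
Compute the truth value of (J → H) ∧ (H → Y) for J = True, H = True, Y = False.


J = True, H = True, Y = False
Step 1: J → H is false only when J=True and H=False. Result: True
Step 2: H → Y is false only when H=True and Y=False. Result: False
Step 3: True ∧ False = False

False


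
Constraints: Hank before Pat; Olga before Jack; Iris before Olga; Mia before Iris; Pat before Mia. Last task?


Constraints: Hank before Pat; Olga before Jack; Iris before Olga; Mia before Iris; Pat before Mia
The last task can have nothing scheduled after it, so it must never appear on the left of a 'before'.
Tasks appearing before some other task: Hank, Olga, Iris, Mia, Pat.
The only task not in that list is Jack → it is last.

Jack


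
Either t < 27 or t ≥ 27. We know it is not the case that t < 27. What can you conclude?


Disjunctive syllogism: P ∨ Q, ¬P ⊢ Q
Disjunction: t < 27 ∨ t ≥ 27
We know it is not the case that t < 27.
By disjunctive syllogism, the other disjunct must be true.

t ≥ 27


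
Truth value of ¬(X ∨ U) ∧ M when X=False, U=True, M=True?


X = False, U = True, M = True
Expression: ¬(X ∨ U) ∧ M
Step 1: X ∨ U = False OR True = True
Step 2: ¬(X ∨ U) = NOT True = False
Step 3: (False) ∧ M = False AND True = False

False


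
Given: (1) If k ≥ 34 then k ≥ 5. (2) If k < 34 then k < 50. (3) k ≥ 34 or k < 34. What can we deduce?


Constructive dilemma: (P → Q) ∧ (R → S), P ∨ R ⊢ Q ∨ S
Premise 1: k ≥ 34 → k ≥ 5
Premise 2: k < 34 → k < 50
Premise 3: k ≥ 34 ∨ k < 34
Case 1: Assuming k ≥ 34, then by Premise 1, k ≥ 5.
Case 2: Assuming k < 34, then by Premise 2, k < 50.
Since one of k ≥ 34 or k < 34 must hold, we get k ≥ 5 or k < 50.

k ≥ 5 or k < 50.


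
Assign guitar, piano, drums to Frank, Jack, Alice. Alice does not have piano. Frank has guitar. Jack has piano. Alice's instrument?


From clues:
  Frank → guitar
  Jack → piano
By elimination, Alice gets the remaining.

drums


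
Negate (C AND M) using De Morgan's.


De Morgan's law: ¬(P ∧ Q) ≡ ¬P ∨ ¬Q
¬(C ∧ M) = ¬C ∨ ¬M

¬C ∨ ¬M


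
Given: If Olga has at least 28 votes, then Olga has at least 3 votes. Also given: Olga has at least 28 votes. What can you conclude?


Modus ponens: P → Q, P ⊢ Q
P: Olga has at least 28 votes
Q: Olga has at least 3 votes
We have P → Q and P is true.
By modus ponens, Q must be true.

Olga has at least 3 votes


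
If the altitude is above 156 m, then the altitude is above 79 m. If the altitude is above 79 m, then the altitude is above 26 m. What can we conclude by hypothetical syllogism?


Hypothetical syllogism: P → Q, Q → R ⊢ P → R
Premise 1: the altitude is above 156 m → the altitude is above 79 m
Premise 2: the altitude is above 79 m → the altitude is above 26 m
Chain the implications: the middle term (the altitude is above 79 m) links the two.
Conclusion: If the altitude is above 156 m, then the altitude is above 26 m.

If the altitude is above 156 m, then the altitude is above 26 m.


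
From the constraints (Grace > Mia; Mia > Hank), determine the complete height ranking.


Constraints: Grace > Mia; Mia > Hank
Method: at each step, the next-highest is the one remaining person who never appears on the smaller side of a constraint between remaining people.
  Step 1: remaining {Hank, Mia, Grace}; on the smaller side: {Hank, Mia} → Grace is next (Grace > Mia).
  Step 2: remaining {Hank, Mia}; on the smaller side: {Hank} → Mia is next (Mia > Hank).
  Step 3: only Hank remains → lowest.
Final ranking (highest to lowest):

Grace > Mia > Hank


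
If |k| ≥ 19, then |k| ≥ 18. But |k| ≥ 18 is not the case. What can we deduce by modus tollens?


Modus tollens: P → Q, ¬Q ⊢ ¬P
P: |k| ≥ 19
Q: |k| ≥ 18
We have P → Q and Q is false.
By modus tollens, P must be false.

It is not the case that |k| ≥ 19


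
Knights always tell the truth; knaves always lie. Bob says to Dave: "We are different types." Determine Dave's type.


Bob says: "We are different types."
Case 1: Bob is a Knight (truth-teller)
  Statement is true → they ARE different → Dave is a Knave
Case 2: Bob is a Knave (liar)
  Statement is false → they are NOT different → Dave is a Knave
In both cases, Dave is a Knave.

Knave


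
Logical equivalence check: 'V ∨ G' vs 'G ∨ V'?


Expression 1: V ∨ G
Expression 2: G ∨ V
Truth table (V G | Expr1 Expr2):
  T T |   T     T
  T F |   T     T
  F T |   T     T
  F F |   F     F
All 4 rows agree, so the expressions are logically equivalent.

Yes


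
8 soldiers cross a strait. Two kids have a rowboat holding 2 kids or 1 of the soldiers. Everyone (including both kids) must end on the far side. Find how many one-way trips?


Per crossing of one of the soldiers: kids→, one←, one of the soldiers→, one← = 4 trips
8 × 4 = 32, + 1 final kids→ = 33
Minimum trips = 33

33


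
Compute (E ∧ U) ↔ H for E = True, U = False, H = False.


E = True, U = False, H = False
Step 1: E ∧ U = True AND False = False
Step 2: (False) ↔ H: true when both sides have same truth value.
Result: False ↔ False = True

True


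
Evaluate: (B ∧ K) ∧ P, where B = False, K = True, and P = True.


B = False, K = True, P = True
Step 1: B ∧ K = False AND True = False
Step 2: False ∧ P = False AND True = False
AND is true only when ALL operands are true.

False


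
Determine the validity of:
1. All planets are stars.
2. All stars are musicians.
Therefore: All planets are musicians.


Premise 1: All planets are stars.
Premise 2: All stars are musicians.
Conclusion: All planets are musicians.
Barbara syllogism (AAA-1): All A are B, All B are C → All A are C.
Middle term (stars) distributed in premise 2.

Valid


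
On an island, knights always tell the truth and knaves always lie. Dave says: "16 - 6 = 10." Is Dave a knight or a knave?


Statement: "16 - 6 = 10."
Actual: 16 - 6 = 10
Claimed: 10
Statement is TRUE → Dave tells the truth → Knight

Knight


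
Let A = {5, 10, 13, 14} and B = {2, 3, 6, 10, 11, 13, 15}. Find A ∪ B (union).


A = {5, 10, 13, 14}
B = {2, 3, 6, 10, 11, 13, 15}
Operation: union
All elements combined: 2, 3, 5, 6, 10, 11, 13, 14, 15

{2, 3, 5, 6, 10, 11, 13, 14, 15}


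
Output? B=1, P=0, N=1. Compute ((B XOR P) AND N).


B XOR P = 1^0 = 1
1 AND 1 = 1

1


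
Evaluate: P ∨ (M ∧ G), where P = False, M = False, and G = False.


P = False, M = False, G = False
Step 1: M ∧ G = False AND False = False
Step 2: P ∨ False = False OR False = False
AND evaluated first (higher precedence); then OR applied.

False


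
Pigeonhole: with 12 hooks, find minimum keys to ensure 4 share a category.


Pigeonhole: to guarantee k in one of n categories, need (k-1)×n + 1.
k = 4, n = 12
Minimum = (4-1) × 12 + 1 = 3 × 12 + 1

37


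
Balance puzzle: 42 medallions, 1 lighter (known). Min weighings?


Each weighing has 3 outcomes (left heavy / balance / right heavy), so k weighings distinguish at most 3^k cases; splitting into three near-equal groups achieves this.
Need 3^k ≥ 42: 3^3 = 27 < 42 ≤ 3^4 = 81
k = ⌈log₃(42)⌉ = 4

4


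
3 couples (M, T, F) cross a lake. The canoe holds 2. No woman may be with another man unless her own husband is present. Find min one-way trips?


Label couples M, T, F (H = husband, W = wife).
Counting alone: 6 people, the canoe carries 2 and someone must bring it back, so each round trip nets at most +1 on the far side until the last crossing → at least 9 trips. The jealousy constraint makes 9 impossible; the shortest valid schedule has 11:
1. WM+WT →  (far: WM,WT; near: HM,HT,HF,WF)
2. WM ←       (far: WT; near: HM,HT,HF,WM,WF)
3. WM+WF →  (far: WM,WT,WF; near: HM,HT,HF)
4. WM ←       (far: WT,WF; near: HM,HT,HF,WM)
5. HT+HF →  (far: HT,WT,HF,WF; near: HM,WM)
6. HT+WT ←  (far: HF,WF; near: HM,WM,HT,WT)
7. HM+HT →  (far: HM,HT,HF,WF; near: WM,WT)
8. WF ←       (far: HM,HT,HF; near: WM,WT,WF)
9. WM+WT →  (far: HM,WM,HT,WT,HF; near: WF)
10. HF ←      (far: HM,WM,HT,WT; near: HF,WF)
11. HF+WF → (far: all six; near: empty)
In every state each wife is either with her husband or with no other man.
Minimum trips = 11

11


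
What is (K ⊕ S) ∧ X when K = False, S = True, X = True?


K = False, S = True, X = True
Step 1: K ⊕ S = False XOR True = True
Step 2: True ∧ X = True AND True = True
XOR true when exactly one of K,S is true; then AND with X.

True


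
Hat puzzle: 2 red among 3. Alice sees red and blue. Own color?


Total red = 2, seen red = 1
Own red = 2 - 1 = 1
Alice's hat is red.

red


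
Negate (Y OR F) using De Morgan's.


De Morgan's law: ¬(P ∨ Q) ≡ ¬P ∧ ¬Q
¬(Y ∨ F) = ¬Y ∧ ¬F

¬Y ∧ ¬F


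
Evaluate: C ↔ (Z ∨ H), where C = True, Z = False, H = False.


C = True, Z = False, H = False
Step 1: Z ∨ H = False OR False = False
Step 2: C ↔ (False): true when both sides have same truth value.
Result: True ↔ False = False

False


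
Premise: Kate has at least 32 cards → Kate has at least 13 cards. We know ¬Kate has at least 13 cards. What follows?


Modus tollens: P → Q, ¬Q ⊢ ¬P
P: Kate has at least 32 cards
Q: Kate has at least 13 cards
We have P → Q and Q is false.
By modus tollens, P must be false.

It is not the case that Kate has at least 32 cards


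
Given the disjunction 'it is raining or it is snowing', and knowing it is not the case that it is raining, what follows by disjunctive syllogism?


Disjunctive syllogism: P ∨ Q, ¬P ⊢ Q
Disjunction: it is raining ∨ it is snowing
We know it is not the case that it is raining.
By disjunctive syllogism, the other disjunct must be true.

It is snowing


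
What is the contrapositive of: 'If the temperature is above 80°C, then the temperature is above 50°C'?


Original: If the temperature is above 80°C, then the temperature is above 50°C
Contrapositive: If ¬Q, then ¬P
Negate Q: not (the temperature is above 50°C)
Negate P: not (the temperature is above 80°C)

If not (the temperature is above 50°C), then not (the temperature is above 80°C).


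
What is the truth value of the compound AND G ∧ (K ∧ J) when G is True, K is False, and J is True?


G = True, K = False, J = True
Step 1: K ∧ J = False AND True = False
Step 2: G ∧ False = True AND False = False
AND is true only when ALL operands are true.

False


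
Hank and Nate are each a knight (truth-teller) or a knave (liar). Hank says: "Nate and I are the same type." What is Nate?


Hank says: "Nate and I are the same type."
Case 1: Hank is a Knight (truth-teller)
  Statement is true → they ARE the same → Nate is also a Knight
Case 2: Hank is a Knave (liar)
  Statement is false → they are NOT the same → Nate is a Knight
In both cases, Nate is a Knight.

Knight


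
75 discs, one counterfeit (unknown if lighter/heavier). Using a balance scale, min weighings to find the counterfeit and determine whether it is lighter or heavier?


Let n = 75. 150 possibilities (n discs × lighter/heavier); each weighing has 3 outcomes.
Bound for k weighings: say the first weighing puts j discs on each pan. If it tips, the 2j weighed discs remain suspects (each with a known direction) and k-1 weighings give 3^(k-1) outcomes; 3^(k-1) is odd, so 2j ≤ 3^(k-1) - 1. If it balances, the n - 2j unweighed discs remain with direction unknown: 2(n - 2j) ≤ 3^(k-1) - 1 by the same parity argument. Adding, n ≤ (3^(k-1) - 1) + (3^(k-1) - 1)/2 = (3^k - 3)/2, and the classical three-group strategy achieves this (3 discs in 2 weighings, 12 in 3, 39 in 4, 120 in 5).
So we need the smallest k with (3^k - 3)/2 ≥ 75.
k = 4: (3^4 - 3)/2 = 39 < 75 ✗
k = 5: (3^5 - 3)/2 = 120 ≥ 75 ✓

5


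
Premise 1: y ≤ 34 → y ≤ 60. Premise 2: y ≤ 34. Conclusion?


Modus ponens: P → Q, P ⊢ Q
P: y ≤ 34
Q: y ≤ 60
We have P → Q and P is true.
By modus ponens, Q must be true.

y ≤ 60


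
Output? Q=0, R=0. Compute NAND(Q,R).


Q AND R = 0
NOT(0) = 1

1


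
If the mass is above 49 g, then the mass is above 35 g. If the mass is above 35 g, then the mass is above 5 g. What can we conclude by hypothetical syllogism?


Hypothetical syllogism: P → Q, Q → R ⊢ P → R
Premise 1: the mass is above 49 g → the mass is above 35 g
Premise 2: the mass is above 35 g → the mass is above 5 g
Chain the implications: the middle term (the mass is above 35 g) links the two.
Conclusion: If the mass is above 49 g, then the mass is above 5 g.

If the mass is above 49 g, then the mass is above 5 g.


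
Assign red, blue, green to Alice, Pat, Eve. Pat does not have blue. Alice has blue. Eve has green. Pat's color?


From clues:
  Eve → green
  Alice → blue
By elimination, Pat gets the remaining.

red


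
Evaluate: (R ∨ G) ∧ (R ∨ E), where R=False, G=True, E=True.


R = False, G = True, E = True
Expression: (R ∨ G) ∧ (R ∨ E)
Step 1: R ∨ G = False OR True = True
Step 2: R ∨ E = False OR True = True
Step 3: (True) ∧ (True) = True AND True = True

True


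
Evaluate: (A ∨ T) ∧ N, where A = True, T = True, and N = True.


A = True, T = True, N = True
Step 1: A ∨ T = True OR True = True
Step 2: True ∧ N = True AND True = True
OR is true when at least one operand is true; AND requires both.

True


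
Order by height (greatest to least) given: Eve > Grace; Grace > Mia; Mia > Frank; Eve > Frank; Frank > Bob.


Constraints: Eve > Grace; Grace > Mia; Mia > Frank; Eve > Frank; Frank > Bob
Method: at each step, the next-highest is the one remaining person who never appears on the smaller side of a constraint between remaining people.
  Step 1: remaining {Frank, Eve, Bob, Mia, Grace}; on the smaller side: {Frank, Bob, Mia, Grace} → Eve is next (Eve > Grace; Eve > Frank).
  Step 2: remaining {Frank, Bob, Mia, Grace}; on the smaller side: {Frank, Bob, Mia} → Grace is next (Grace > Mia).
  Step 3: remaining {Frank, Bob, Mia}; on the smaller side: {Frank, Bob} → Mia is next (Mia > Frank).
  Step 4: remaining {Frank, Bob}; on the smaller side: {Bob} → Frank is next (Frank > Bob).
  Step 5: only Bob remains → lowest.
Final ranking (highest to lowest):

Eve > Grace > Mia > Frank > Bob


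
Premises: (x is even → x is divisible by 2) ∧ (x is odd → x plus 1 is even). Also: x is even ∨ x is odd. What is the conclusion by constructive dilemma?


Constructive dilemma: (P → Q) ∧ (R → S), P ∨ R ⊢ Q ∨ S
Premise 1: x is even → x is divisible by 2
Premise 2: x is odd → x plus 1 is even
Premise 3: x is even ∨ x is odd
Case 1: Assuming x is even, then by Premise 1, x is divisible by 2.
Case 2: Assuming x is odd, then by Premise 2, x plus 1 is even.
Since one of x is even or x is odd must hold, we get x is divisible by 2 or x plus 1 is even.

x is divisible by 2 or x plus 1 is even.


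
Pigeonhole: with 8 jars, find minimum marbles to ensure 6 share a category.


Pigeonhole: to guarantee k in one of n categories, need (k-1)×n + 1.
k = 6, n = 8
Minimum = (6-1) × 8 + 1 = 5 × 8 + 1

41


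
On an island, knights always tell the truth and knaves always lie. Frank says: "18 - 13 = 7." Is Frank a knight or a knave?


Statement: "18 - 13 = 7."
Actual: 18 - 13 = 5
Claimed: 7
Statement is FALSE → Frank lies → Knave

Knave


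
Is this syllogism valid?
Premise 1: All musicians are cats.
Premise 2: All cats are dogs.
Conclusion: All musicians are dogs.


Premise 1: All musicians are cats.
Premise 2: All cats are dogs.
Conclusion: All musicians are dogs.
Barbara syllogism (AAA-1): All A are B, All B are C → All A are C.
Middle term (cats) distributed in premise 2.

Valid


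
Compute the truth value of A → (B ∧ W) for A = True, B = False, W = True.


A = True, B = False, W = True
Step 1: B ∧ W = False AND True = False
Step 2: A → (False): false only when A=True and consequent=False.
Result: False

False


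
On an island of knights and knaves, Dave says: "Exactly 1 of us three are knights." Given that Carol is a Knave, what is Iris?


Dave claims exactly 1 knights among Dave, Carol, Iris.
Given: Carol is a Knave.

Case 1: Dave is a Knight (tells truth)
  Then exactly 1 of the three are knights.
  Counting Dave, Carol: 1 knight(s) so far. Need 0 more → Iris = Knave.
Case 2: Dave is a Knave (lies)
  Then the count is NOT 1.
  If Iris = Knight, count = 1 = 1 → claim would be true, contradicts lie.
  If Iris = Knave, count = 0 ≠ 1 → lie confirmed ✓

Iris is a Knave.

Knave


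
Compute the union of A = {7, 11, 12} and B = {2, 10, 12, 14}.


A = {7, 11, 12}
B = {2, 10, 12, 14}
Operation: union
All elements combined: 2, 7, 10, 11, 12, 14

{2, 7, 10, 11, 12, 14}


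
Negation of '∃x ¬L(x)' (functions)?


Original: ∃x ¬L(x)
Rule: ¬∀→∃, ¬∃→∀, negate predicate.
Negation: ∀x L(x)

∀x L(x)


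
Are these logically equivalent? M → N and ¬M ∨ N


Expression 1: M → N
Expression 2: ¬M ∨ N
Truth table (M N | Expr1 Expr2):
  T T |   T     T
  T F |   F     F
  F T |   T     T
  F F |   T     T
All 4 rows agree, so the expressions are logically equivalent.

Yes


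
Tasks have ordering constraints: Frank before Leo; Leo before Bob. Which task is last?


Constraints: Frank before Leo; Leo before Bob
The last task can have nothing scheduled after it, so it must never appear on the left of a 'before'.
Tasks appearing before some other task: Frank, Leo.
The only task not in that list is Bob → it is last.

Bob


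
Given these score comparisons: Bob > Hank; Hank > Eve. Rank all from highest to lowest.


Constraints: Bob > Hank; Hank > Eve
Method: at each step, the next-highest is the one remaining person who never appears on the smaller side of a constraint between remaining people.
  Step 1: remaining {Eve, Bob, Hank}; on the smaller side: {Eve, Hank} → Bob is next (Bob > Hank).
  Step 2: remaining {Eve, Hank}; on the smaller side: {Eve} → Hank is next (Hank > Eve).
  Step 3: only Eve remains → lowest.
Final ranking (highest to lowest):

Bob > Hank > Eve


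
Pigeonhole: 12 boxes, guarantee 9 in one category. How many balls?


Pigeonhole: to guarantee k in one of n categories, need (k-1)×n + 1.
k = 9, n = 12
Minimum = (9-1) × 12 + 1 = 8 × 12 + 1

97


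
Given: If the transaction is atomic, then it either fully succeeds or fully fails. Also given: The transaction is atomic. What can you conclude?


Modus ponens: P → Q, P ⊢ Q
P: the transaction is atomic
Q: it either fully succeeds or fully fails
We have P → Q and P is true.
By modus ponens, Q must be true.

It either fully succeeds or fully fails


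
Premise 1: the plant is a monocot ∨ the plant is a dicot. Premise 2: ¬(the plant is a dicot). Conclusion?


Disjunctive syllogism: P ∨ Q, ¬P ⊢ Q
Disjunction: the plant is a monocot ∨ the plant is a dicot
We know it is not the case that the plant is a dicot.
By disjunctive syllogism, the other disjunct must be true.

The plant is a monocot


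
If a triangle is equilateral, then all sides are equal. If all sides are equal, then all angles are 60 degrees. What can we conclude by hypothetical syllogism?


Hypothetical syllogism: P → Q, Q → R ⊢ P → R
Premise 1: a triangle is equilateral → all sides are equal
Premise 2: all sides are equal → all angles are 60 degrees
Chain the implications: the middle term (all sides are equal) links the two.
Conclusion: If a triangle is equilateral, then all angles are 60 degrees.

If a triangle is equilateral, then all angles are 60 degrees.


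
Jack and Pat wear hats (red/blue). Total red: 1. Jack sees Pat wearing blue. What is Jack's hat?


Total red = 1, Pat = blue
Red accounted for: 0
Remaining for Jack: 1
Jack's hat is red.

red


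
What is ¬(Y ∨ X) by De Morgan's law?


De Morgan's law: ¬(P ∨ Q) ≡ ¬P ∧ ¬Q
¬(Y ∨ X) = ¬Y ∧ ¬X

¬Y ∧ ¬X


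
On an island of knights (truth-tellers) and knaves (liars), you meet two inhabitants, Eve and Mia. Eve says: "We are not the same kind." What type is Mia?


Eve says: "We are not the same kind."
Case 1: Eve is a Knight (truth-teller)
  Statement is true → they ARE different → Mia is a Knave
Case 2: Eve is a Knave (liar)
  Statement is false → they are NOT different → Mia is a Knave
In both cases, Mia is a Knave.

Knave


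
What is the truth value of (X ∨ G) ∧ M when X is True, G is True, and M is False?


X = True, G = True, M = False
Step 1: X ∨ G = True OR True = True
Step 2: True ∧ M = True AND False = False
OR is true when at least one operand is true; AND requires both.

False


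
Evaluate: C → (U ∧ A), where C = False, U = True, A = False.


C = False, U = True, A = False
Step 1: U ∧ A = True AND False = False
Step 2: C → (False): false only when C=True and consequent=False.
Result: True

True


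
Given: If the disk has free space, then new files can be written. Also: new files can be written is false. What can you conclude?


Modus tollens: P → Q, ¬Q ⊢ ¬P
P: the disk has free space
Q: new files can be written
We have P → Q and Q is false.
By modus tollens, P must be false.

It is not the case that the disk has free space


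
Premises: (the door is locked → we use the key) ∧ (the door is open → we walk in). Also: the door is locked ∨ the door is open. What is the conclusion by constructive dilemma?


Constructive dilemma: (P → Q) ∧ (R → S), P ∨ R ⊢ Q ∨ S
Premise 1: the door is locked → we use the key
Premise 2: the door is open → we walk in
Premise 3: the door is locked ∨ the door is open
Case 1: Assuming the door is locked, then by Premise 1, we use the key.
Case 2: Assuming the door is open, then by Premise 2, we walk in.
Since one of the door is locked or the door is open must hold, we get we use the key or we walk in.

We use the key or we walk in.


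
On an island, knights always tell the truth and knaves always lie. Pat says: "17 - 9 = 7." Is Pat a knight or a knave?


Statement: "17 - 9 = 7."
Actual: 17 - 9 = 8
Claimed: 7
Statement is FALSE → Pat lies → Knave

Knave


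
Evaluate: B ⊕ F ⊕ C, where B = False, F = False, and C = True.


B = False, F = False, C = True
Step 1: B ⊕ F = False XOR False = False
Step 2: False ⊕ C = False XOR True = True
XOR is true when an odd number of operands are true.

True


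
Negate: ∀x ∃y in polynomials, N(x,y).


Original: ∀x ∃y N(x,y)
Rule: ¬∀→∃, ¬∃→∀, negate predicate.
Negation: ∃x ∀y ¬N(x,y)

∃x ∀y ¬N(x,y)


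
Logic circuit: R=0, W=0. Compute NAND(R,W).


R AND W = 0
NOT(0) = 1

1


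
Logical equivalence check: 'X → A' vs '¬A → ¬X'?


Expression 1: X → A
Expression 2: ¬A → ¬X
Truth table (X A | Expr1 Expr2):
  T T |   T     T
  T F |   F     F
  F T |   T     T
  F F |   T     T
All 4 rows agree, so the expressions are logically equivalent.

Yes


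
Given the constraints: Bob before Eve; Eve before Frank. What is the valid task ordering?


Constraints: Bob before Eve; Eve before Frank
Method: repeatedly schedule the remaining task that has no remaining task required before it.
  Step 1: remaining {Eve, Frank, Bob}; every task except Bob still has a predecessor pending → schedule Bob.
  Step 2: remaining {Eve, Frank}; every task except Eve still has a predecessor pending → schedule Eve.
  Step 3: only Frank remains → schedule Frank.
Resulting order:

Bob → Eve → Frank


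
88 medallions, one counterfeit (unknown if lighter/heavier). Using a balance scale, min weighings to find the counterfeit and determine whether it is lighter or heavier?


Let n = 88. 176 possibilities (n medallions × lighter/heavier); each weighing has 3 outcomes.
Bound for k weighings: say the first weighing puts j medallions on each pan. If it tips, the 2j weighed medallions remain suspects (each with a known direction) and k-1 weighings give 3^(k-1) outcomes; 3^(k-1) is odd, so 2j ≤ 3^(k-1) - 1. If it balances, the n - 2j unweighed medallions remain with direction unknown: 2(n - 2j) ≤ 3^(k-1) - 1 by the same parity argument. Adding, n ≤ (3^(k-1) - 1) + (3^(k-1) - 1)/2 = (3^k - 3)/2, and the classical three-group strategy achieves this (3 medallions in 2 weighings, 12 in 3, 39 in 4, 120 in 5).
So we need the smallest k with (3^k - 3)/2 ≥ 88.
k = 4: (3^4 - 3)/2 = 39 < 88 ✗
k = 5: (3^5 - 3)/2 = 120 ≥ 88 ✓

5


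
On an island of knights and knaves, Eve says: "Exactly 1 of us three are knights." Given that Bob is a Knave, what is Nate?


Eve claims exactly 1 knights among Eve, Bob, Nate.
Given: Bob is a Knave.

Case 1: Eve is a Knight (tells truth)
  Then exactly 1 of the three are knights.
  Counting Eve, Bob: 1 knight(s) so far. Need 0 more → Nate = Knave.
Case 2: Eve is a Knave (lies)
  Then the count is NOT 1.
  If Nate = Knight, count = 1 = 1 → claim would be true, contradicts lie.
  If Nate = Knave, count = 0 ≠ 1 → lie confirmed ✓

Nate is a Knave.

Knave


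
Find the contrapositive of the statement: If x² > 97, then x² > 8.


Original: If x² > 97, then x² > 8
Contrapositive: If ¬Q, then ¬P
Negate Q: not (x² > 8)
Negate P: not (x² > 97)

If not (x² > 8), then not (x² > 97).


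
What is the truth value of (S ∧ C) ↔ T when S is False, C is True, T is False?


S = False, C = True, T = False
Step 1: S ∧ C = False AND True = False
Step 2: (False) ↔ T: true when both sides have same truth value.
Result: False ↔ False = True

True


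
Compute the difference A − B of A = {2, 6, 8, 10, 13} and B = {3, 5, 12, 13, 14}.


A = {2, 6, 8, 10, 13}
B = {3, 5, 12, 13, 14}
Operation: difference A − B
In A but not B: 2, 6, 8, 10

{2, 6, 8, 10}


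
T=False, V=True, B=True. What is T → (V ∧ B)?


T = False, V = True, B = True
Expression: T → (V ∧ B)
Step 1: V ∧ B = True AND True = True
Step 2: T → (True) = False → True = True

True


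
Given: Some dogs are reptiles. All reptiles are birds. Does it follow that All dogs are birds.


Premise 1: Some dogs are reptiles.
Premise 2: All reptiles are birds.
Conclusion: All dogs are birds.
Fallacy: illicit minor. The minor term (dogs) is distributed in the conclusion ('All dogs ...') but undistributed in its premise ('Some dogs are reptiles' doesn't cover all dogs).
Only 'Some dogs are birds' follows, not 'All'.

Invalid


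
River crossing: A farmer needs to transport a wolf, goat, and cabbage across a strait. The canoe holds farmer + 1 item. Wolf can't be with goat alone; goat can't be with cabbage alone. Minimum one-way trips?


1. farmer+goat → 2. farmer ← 3. farmer+wolf → 4. farmer+goat ← 5. farmer+cabbage → 6. farmer ← 7. farmer+goat →
Minimum trips = 7

7


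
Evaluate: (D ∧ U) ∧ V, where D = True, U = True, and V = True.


D = True, U = True, V = True
Step 1: D ∧ U = True AND True = True
Step 2: True ∧ V = True AND True = True
AND is true only when ALL operands are true.

True


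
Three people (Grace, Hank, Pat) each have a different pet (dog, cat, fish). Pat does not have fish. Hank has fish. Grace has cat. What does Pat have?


From clues:
  Grace → cat
  Hank → fish
By elimination, Pat gets the remaining.

dog


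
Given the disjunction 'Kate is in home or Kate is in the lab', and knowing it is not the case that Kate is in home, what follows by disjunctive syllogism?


Disjunctive syllogism: P ∨ Q, ¬P ⊢ Q
Disjunction: Kate is in home ∨ Kate is in the lab
We know it is not the case that Kate is in home.
By disjunctive syllogism, the other disjunct must be true.

Kate is in the lab
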